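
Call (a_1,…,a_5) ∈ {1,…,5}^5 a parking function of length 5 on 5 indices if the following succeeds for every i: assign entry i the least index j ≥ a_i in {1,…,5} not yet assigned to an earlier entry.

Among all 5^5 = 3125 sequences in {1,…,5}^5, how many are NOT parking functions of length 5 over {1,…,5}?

#PF = (6−5)·6^(5−1) = 1×1296 = 1296 (Konheim–Weiss)
E.g. (3,1,3,4,5) → sorted (1,3,3,4,5): b_2=3>2, not a PF.
5^5 − 1296 = 3125 − 1296 = 1829

1829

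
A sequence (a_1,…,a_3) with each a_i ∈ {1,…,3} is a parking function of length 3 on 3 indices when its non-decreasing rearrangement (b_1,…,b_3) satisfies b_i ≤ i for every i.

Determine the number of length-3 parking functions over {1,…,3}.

16

|PF| = 1·4^2 = 1×16 = 16 (Konheim–Weiss)
Check (2,1,2) → sorted (1,2,2): b_i ≤ i ∀i, a PF.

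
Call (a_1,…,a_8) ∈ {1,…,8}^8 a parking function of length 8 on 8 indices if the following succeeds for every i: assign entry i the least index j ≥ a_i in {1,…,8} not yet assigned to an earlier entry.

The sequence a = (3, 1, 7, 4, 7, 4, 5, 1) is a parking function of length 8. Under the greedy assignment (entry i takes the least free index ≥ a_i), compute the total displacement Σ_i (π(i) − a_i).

Σπ = 8·9/2 = 36 (π permutes [8]); Σa = 3+1+7+4+7+4+5+1 = 32; disp = 36−32 = 4.

4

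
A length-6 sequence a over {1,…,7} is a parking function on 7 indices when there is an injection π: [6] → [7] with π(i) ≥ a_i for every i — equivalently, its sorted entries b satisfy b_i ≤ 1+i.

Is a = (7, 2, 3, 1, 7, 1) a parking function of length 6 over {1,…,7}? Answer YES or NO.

Order a: b = (1, 1, 2, 3, 7, 7).
  b_1=1 ≤ 2
  b_2=1 ≤ 3
  b_3=2 ≤ 4
  b_4=3 ≤ 5
  b_5=7 > 6
  fails at i=5 ⇒ NO

NO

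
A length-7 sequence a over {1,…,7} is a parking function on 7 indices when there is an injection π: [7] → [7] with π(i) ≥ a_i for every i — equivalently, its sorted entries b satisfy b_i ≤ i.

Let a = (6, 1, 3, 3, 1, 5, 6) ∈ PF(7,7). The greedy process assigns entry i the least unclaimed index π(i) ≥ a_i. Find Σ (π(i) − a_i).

3

Σπ = 28 ({1..7} each once); Σa = 6+1+3+3+1+5+6 = 25; disp = 28−25 = 3.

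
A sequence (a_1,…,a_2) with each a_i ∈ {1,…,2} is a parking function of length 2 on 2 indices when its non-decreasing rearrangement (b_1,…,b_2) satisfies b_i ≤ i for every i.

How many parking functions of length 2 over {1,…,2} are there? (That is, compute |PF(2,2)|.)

|PF(2,2)| = (2−2+1)·(2+1)^(2−1) = 1·3 = 3 (Konheim–Weiss)
One tuple (1,1) → sorted (1,1): b_i ≤ i ∀i, a PF.

3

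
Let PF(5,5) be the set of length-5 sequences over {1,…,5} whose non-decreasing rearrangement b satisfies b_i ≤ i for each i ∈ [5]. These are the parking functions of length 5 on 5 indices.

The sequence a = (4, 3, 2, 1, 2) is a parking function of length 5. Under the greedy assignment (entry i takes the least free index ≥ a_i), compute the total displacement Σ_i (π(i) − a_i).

3

Σπ = 5·6/2 = 15 (π permutes [5]); Σa = 4+3+2+1+2 = 12; disp = 15−12 = 3.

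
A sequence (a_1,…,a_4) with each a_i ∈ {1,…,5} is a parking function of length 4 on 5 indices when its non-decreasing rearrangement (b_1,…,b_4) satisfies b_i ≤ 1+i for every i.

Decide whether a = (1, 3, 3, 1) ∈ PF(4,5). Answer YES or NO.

Rearranged: b = (1, 1, 3, 3).
  b_1=1 ≤ 2
  b_2=1 ≤ 3
  b_3=3 ≤ 4
  b_4=3 ≤ 5
All bounds hold ⇒ YES

YES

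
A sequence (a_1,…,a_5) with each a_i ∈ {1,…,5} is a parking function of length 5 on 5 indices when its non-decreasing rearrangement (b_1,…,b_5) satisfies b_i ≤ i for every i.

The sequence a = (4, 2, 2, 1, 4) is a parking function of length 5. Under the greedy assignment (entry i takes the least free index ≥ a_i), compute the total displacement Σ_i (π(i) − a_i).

2

Σπ = 15 ({1..5} each once); Σa = 4+2+2+1+4 = 13; disp = 15−13 = 2.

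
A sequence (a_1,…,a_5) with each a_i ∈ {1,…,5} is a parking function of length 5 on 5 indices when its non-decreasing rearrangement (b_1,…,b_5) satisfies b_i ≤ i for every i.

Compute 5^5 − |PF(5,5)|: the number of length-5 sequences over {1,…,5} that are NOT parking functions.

1829

|PF| = (5−5+1)·(5+1)^(5−1) = 1×1296 = 1296 (Konheim–Weiss)
Example (5,3,4,4,4) → sorted (3,4,4,4,5): b_1=3>1, not a PF.
5^5 − 1296 = 3125 − 1296 = 1829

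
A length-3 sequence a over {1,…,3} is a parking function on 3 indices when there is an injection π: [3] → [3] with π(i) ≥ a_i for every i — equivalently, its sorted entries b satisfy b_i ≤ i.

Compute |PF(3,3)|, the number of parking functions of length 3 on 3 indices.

16

Count = (3−3+1)·(3+1)^(3−1) = 1·16 = 16 (Konheim–Weiss)
Example (2,1,3) → sorted (1,2,3): b_i ≤ i ∀i, a PF.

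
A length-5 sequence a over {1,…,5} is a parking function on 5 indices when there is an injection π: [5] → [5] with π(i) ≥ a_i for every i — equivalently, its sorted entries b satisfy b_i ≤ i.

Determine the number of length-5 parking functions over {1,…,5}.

1296

Count = (5+1−5)·(5+1)^{5−1} = 1·1296 = 1296 (Konheim–Weiss)
E.g. (2,5,3,3,1) → sorted (1,2,3,3,5): b_i ≤ i ∀i, a PF.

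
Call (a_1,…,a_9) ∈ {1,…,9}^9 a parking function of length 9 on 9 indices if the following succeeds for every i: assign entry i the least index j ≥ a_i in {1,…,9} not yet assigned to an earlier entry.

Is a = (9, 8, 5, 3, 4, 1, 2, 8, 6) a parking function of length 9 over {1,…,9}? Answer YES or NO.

NO

Sorted: b = (1, 2, 3, 4, 5, 6, 8, 8, 9).
  b_1=1 ≤ 1
  b_2=2 ≤ 2
  b_3=3 ≤ 3
  b_4=4 ≤ 4
  b_5=5 ≤ 5
  b_6=6 ≤ 6
  b_7=8 > 7
  fails at i=7 ⇒ NO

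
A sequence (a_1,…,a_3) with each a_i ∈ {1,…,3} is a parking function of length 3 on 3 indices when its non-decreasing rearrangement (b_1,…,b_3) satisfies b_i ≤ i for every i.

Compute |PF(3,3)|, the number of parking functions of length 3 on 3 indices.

16

|PF| = (3−3+1)·(3+1)^(3−1) = 1×16 = 16 [KW]
One tuple (2,1,2) → sorted (1,2,2): b_i ≤ i ∀i, a PF.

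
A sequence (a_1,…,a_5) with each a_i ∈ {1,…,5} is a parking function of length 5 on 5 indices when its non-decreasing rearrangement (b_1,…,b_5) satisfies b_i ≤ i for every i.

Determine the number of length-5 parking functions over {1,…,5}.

1296

|PF(5,5)| = (5+1−5)·(5+1)^{5−1} = 1×1296 = 1296
Example (1,4,2,4,3) → sorted (1,2,3,4,4): b_i ≤ i ∀i, a PF.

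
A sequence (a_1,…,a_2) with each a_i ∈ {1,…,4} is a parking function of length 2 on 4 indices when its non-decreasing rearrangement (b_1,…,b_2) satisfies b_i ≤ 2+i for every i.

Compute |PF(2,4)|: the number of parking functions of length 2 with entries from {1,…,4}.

15

|PF(2,4)| = 3·5^1 = 3 · 5 = 15 (Konheim–Weiss)
E.g. (3,1) → sorted (1,3): b_i ≤ 2+i ∀i, a PF.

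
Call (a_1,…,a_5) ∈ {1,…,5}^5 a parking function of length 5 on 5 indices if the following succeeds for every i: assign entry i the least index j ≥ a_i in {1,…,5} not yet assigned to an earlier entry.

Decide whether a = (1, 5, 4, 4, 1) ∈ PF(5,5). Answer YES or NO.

Order a: b = (1, 1, 4, 4, 5).
  b_1=1 ≤ 1
  b_2=1 ≤ 2
  b_3=4 > 3
  fails at i=3 ⇒ NO

NO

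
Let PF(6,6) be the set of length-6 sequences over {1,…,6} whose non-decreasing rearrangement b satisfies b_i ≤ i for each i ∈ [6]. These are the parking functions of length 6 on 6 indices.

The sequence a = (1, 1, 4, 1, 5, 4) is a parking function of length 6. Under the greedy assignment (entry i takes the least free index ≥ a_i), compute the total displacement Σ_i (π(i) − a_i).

5

Σπ = 6·7/2 = 21 (π permutes [6]); Σa = 1+1+4+1+5+4 = 16; disp = 21−16 = 5.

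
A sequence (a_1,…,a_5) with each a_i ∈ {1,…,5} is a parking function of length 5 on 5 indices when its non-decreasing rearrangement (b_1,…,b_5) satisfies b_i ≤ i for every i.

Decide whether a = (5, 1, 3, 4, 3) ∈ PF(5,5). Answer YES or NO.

Order a: b = (1, 3, 3, 4, 5).
  b_1=1 ≤ 1
  b_2=3 > 2
  fails at i=2 ⇒ NO

NO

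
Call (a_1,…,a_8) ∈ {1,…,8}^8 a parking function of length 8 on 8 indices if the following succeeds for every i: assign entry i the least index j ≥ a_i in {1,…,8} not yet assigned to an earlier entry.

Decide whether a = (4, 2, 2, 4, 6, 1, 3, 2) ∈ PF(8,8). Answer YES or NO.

YES

Sorted: b = (1, 2, 2, 2, 3, 4, 4, 6).
  b_1=1 ≤ 1
  b_2=2 ≤ 2
  b_3=2 ≤ 3
  b_4=2 ≤ 4
  b_5=3 ≤ 5
  b_6=4 ≤ 6
  b_7=4 ≤ 7
  b_8=6 ≤ 8
All bounds hold ⇒ YES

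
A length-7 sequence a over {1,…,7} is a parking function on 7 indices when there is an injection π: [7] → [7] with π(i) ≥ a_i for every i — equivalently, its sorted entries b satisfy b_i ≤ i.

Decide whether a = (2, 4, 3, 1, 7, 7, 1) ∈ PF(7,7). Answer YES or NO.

Sorted: b = (1, 1, 2, 3, 4, 7, 7).
  b_1=1 ≤ 1
  b_2=1 ≤ 2
  b_3=2 ≤ 3
  b_4=3 ≤ 4
  b_5=4 ≤ 5
  b_6=7 > 6
  fails at i=6 ⇒ NO

NO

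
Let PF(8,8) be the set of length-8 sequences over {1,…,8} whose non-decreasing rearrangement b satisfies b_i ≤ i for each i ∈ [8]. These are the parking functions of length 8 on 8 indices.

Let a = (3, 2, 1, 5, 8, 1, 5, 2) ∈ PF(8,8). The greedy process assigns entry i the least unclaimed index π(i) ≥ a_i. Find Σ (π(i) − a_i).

9

Σπ(i) = 1+…+8 = 36; Σa = 3+2+1+5+8+1+5+2 = 27; disp = 36−27 = 9.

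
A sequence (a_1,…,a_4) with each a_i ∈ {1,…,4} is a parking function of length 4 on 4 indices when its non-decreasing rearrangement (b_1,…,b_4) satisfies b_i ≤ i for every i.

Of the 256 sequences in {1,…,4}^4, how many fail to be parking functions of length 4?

#PF = (4+1−4)·(4+1)^{4−1} = 1×125 = 125
One tuple (3,4,2,2) → sorted (2,2,3,4): b_1=2>1, not a PF.
4^4 − 125 = 256 − 125 = 131

131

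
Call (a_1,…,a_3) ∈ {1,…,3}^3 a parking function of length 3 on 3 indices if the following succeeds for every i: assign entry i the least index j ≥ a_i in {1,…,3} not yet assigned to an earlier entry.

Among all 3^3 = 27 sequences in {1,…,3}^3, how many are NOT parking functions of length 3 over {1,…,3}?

Count = (3+1−3)·(3+1)^{3−1} = 1 · 16 = 16 (Konheim–Weiss)
One tuple (3,3,3) → sorted (3,3,3): b_1=3>1, not a PF.
Total 27; non-PF = 27−16 = 11

11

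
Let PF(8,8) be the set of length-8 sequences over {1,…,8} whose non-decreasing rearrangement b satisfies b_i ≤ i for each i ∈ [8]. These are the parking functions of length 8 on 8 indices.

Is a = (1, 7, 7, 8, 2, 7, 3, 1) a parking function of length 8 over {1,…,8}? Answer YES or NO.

NO

Rearranged: b = (1, 1, 2, 3, 7, 7, 7, 8).
  b_1=1 ≤ 1
  b_2=1 ≤ 2
  b_3=2 ≤ 3
  b_4=3 ≤ 4
  b_5=7 > 5
  fails at i=5 ⇒ NO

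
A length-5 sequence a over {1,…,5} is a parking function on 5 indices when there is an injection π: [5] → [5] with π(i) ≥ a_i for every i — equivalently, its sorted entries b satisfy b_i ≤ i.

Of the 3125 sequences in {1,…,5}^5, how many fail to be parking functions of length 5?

1829

Count = (6−5)·6^(5−1) = 1×1296 = 1296 (Pollak)
One tuple (4,5,2,5,3) → sorted (2,3,4,5,5): b_1=2>1, not a PF.
5^5 − 1296 = 3125 − 1296 = 1829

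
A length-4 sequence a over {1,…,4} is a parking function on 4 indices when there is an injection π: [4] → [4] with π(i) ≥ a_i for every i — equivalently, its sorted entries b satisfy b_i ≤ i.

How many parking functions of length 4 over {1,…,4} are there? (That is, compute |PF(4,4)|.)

125

|PF| = (4−4+1)·(4+1)^(4−1) = 1·125 = 125 (Konheim–Weiss)
Check (2,2,1,3) → sorted (1,2,2,3): b_i ≤ i ∀i, a PF.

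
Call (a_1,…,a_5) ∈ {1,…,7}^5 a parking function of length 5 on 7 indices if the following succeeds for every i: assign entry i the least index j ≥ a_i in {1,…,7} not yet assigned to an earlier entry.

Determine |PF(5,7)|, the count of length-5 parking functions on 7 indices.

12288

Count = (7−5+1)·(7+1)^(5−1) = 3 · 4096 = 12288 (Pollak)
Example (4,5,3,2,6) → sorted (2,3,4,5,6): b_i ≤ 2+i ∀i, a PF.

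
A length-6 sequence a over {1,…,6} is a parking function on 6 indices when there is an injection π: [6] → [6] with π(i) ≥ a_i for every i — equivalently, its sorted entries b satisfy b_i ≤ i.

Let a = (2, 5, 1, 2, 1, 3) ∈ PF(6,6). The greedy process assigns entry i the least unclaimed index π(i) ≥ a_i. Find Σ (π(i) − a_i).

Σπ(i) = 1+…+6 = 21; Σa = 2+5+1+2+1+3 = 14; disp = 21−14 = 7.

7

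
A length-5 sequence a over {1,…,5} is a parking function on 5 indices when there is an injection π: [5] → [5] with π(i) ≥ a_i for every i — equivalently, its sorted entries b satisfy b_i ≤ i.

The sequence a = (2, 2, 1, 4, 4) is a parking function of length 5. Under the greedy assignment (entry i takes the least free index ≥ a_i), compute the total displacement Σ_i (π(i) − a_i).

Σπ = 15 ({1..5} each once); Σa = 2+2+1+4+4 = 13; disp = 15−13 = 2.

2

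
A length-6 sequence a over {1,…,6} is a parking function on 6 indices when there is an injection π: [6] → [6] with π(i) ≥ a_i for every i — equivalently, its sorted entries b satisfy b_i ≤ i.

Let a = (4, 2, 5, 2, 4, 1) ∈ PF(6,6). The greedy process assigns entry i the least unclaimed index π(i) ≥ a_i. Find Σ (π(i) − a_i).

Σπ(i) = 1+…+6 = 21; Σa = 4+2+5+2+4+1 = 18; disp = 21−18 = 3.

3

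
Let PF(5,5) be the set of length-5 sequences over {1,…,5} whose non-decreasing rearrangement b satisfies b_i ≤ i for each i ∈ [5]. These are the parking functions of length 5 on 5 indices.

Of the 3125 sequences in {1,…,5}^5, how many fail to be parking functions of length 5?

1829

|PF(5,5)| = (5+1−5)·(5+1)^{5−1} = 1·1296 = 1296 (Pollak)
Example (5,1,5,5,2) → sorted (1,2,5,5,5): b_3=5>3, not a PF.
Total 3125; non-PF = 3125−1296 = 1829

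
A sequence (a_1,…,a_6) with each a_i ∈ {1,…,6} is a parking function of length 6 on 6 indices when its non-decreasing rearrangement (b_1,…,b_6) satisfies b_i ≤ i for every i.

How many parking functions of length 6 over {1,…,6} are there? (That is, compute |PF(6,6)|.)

Count = (6+1−6)·(6+1)^{6−1} = 1·16807 = 16807 [KW]
E.g. (1,5,6,1,1,4) → sorted (1,1,1,4,5,6): b_i ≤ i ∀i, a PF.

16807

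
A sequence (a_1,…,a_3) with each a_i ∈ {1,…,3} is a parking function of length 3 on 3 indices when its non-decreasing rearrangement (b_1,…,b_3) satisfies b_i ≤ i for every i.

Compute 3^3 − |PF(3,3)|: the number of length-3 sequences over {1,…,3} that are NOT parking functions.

|PF(3,3)| = 1·4^2 = 1·16 = 16 (Konheim–Weiss)
E.g. (3,3,3) → sorted (3,3,3): b_1=3>1, not a PF.
3^3 − 16 = 27 − 16 = 11

11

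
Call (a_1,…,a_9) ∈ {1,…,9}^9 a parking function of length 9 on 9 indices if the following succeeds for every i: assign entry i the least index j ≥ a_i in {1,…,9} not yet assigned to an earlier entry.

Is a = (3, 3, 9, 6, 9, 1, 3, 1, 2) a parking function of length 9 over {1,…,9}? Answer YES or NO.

Sorted: b = (1, 1, 2, 3, 3, 3, 6, 9, 9).
  b_1=1 ≤ 1
  b_2=1 ≤ 2
  b_3=2 ≤ 3
  b_4=3 ≤ 4
  b_5=3 ≤ 5
  b_6=3 ≤ 6
  b_7=6 ≤ 7
  b_8=9 > 8
  fails at i=8 ⇒ NO

NO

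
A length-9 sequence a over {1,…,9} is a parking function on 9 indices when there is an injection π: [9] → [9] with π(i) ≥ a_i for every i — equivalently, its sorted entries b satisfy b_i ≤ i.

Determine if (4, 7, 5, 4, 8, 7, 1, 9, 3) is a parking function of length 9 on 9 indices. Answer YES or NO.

Order a: b = (1, 3, 4, 4, 5, 7, 7, 8, 9).
  b_1=1 ≤ 1
  b_2=3 > 2
  fails at i=2 ⇒ NO

NO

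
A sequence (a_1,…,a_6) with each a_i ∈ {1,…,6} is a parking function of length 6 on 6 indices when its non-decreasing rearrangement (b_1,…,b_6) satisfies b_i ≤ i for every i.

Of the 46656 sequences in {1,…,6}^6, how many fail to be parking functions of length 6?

|PF(6,6)| = 1·7^5 = 1×16807 = 16807 (Pollak)
Example (4,6,6,6,3,5) → sorted (3,4,5,6,6,6): b_1=3>1, not a PF.
Total 46656; non-PF = 46656−16807 = 29849

29849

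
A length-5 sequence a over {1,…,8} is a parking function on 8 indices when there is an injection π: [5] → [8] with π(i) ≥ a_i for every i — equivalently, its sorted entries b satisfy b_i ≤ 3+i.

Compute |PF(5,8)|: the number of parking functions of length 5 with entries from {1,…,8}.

|PF(5,8)| = (8−5+1)·(8+1)^(5−1) = 4×6561 = 26244 (Pollak)
Check (5,2,8,1,1) → sorted (1,1,2,5,8): b_i ≤ 3+i ∀i, a PF.

26244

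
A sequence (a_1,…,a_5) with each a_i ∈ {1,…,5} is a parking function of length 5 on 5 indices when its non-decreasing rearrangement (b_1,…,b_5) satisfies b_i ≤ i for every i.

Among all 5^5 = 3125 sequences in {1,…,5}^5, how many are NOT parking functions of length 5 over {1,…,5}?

|PF| = (5−5+1)·(5+1)^(5−1) = 1 · 1296 = 1296 (Pollak)
E.g. (2,4,4,4,5) → sorted (2,4,4,4,5): b_1=2>1, not a PF.
Total 3125; non-PF = 3125−1296 = 1829

1829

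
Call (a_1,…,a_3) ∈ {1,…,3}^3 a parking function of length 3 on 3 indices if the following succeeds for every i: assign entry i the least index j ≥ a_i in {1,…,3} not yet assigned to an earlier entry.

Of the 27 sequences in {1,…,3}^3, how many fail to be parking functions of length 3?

Count = (4−3)·4^(3−1) = 1×16 = 16
One tuple (1,3,3) → sorted (1,3,3): b_2=3>2, not a PF.
So 27 − 16 = 11 fail.

11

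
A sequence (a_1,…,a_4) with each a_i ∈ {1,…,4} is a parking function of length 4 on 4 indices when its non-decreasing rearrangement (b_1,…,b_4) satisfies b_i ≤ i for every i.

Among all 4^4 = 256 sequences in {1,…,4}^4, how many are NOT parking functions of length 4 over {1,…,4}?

131

Count = (4−4+1)·(4+1)^(4−1) = 1×125 = 125 (Konheim–Weiss)
One tuple (4,2,4,4) → sorted (2,4,4,4): b_1=2>1, not a PF.
4^4 − 125 = 256 − 125 = 131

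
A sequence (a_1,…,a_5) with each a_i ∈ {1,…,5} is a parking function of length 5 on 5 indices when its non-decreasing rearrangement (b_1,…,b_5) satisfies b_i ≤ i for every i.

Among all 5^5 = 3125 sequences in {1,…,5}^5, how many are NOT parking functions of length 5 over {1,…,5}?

1829

#PF = (6−5)·6^(5−1) = 1·1296 = 1296
Example (3,2,4,5,5) → sorted (2,3,4,5,5): b_1=2>1, not a PF.
Total 3125; non-PF = 3125−1296 = 1829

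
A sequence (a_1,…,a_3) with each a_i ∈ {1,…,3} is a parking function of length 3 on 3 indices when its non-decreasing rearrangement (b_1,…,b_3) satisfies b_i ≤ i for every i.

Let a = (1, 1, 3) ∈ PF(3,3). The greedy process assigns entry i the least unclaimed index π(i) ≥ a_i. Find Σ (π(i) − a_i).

Σπ(i) = 1+…+3 = 6; Σa = 1+1+3 = 5; disp = 6−5 = 1.

1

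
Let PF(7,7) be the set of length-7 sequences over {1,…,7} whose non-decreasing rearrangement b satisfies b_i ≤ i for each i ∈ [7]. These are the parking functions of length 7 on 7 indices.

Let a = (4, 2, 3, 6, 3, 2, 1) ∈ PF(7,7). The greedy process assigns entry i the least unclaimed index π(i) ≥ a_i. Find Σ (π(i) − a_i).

7

Σπ = 7·8/2 = 28 (π permutes [7]); Σa = 4+2+3+6+3+2+1 = 21; disp = 28−21 = 7.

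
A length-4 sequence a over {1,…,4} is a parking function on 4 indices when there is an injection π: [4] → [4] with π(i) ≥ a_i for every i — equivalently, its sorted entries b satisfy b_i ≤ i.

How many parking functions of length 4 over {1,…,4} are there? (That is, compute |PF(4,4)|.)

#PF = (5−4)·5^(4−1) = 1 · 125 = 125
One tuple (2,2,1,2) → sorted (1,2,2,2): b_i ≤ i ∀i, a PF.

125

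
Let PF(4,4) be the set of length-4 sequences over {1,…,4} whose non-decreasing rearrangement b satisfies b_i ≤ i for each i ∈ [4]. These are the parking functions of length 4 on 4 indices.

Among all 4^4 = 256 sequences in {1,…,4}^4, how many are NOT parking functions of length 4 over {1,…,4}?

|PF(4,4)| = (5−4)·5^(4−1) = 1 · 125 = 125 (Pollak)
Check (3,4,3,4) → sorted (3,3,4,4): b_1=3>1, not a PF.
Total 256; non-PF = 256−125 = 131

131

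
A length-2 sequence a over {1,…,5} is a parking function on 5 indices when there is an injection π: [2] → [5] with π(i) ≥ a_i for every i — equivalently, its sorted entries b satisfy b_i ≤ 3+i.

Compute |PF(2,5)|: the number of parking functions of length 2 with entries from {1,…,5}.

|PF| = (5+1−2)·(5+1)^{2−1} = 4·6 = 24 (Pollak)
Check (5,4) → sorted (4,5): b_i ≤ 3+i ∀i, a PF.

24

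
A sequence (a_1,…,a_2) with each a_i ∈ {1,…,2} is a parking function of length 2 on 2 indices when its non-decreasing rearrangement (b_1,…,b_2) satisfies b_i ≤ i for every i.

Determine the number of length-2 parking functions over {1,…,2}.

3

Count = (2−2+1)·(2+1)^(2−1) = 1·3 = 3 [KW]
E.g. (1,2) → sorted (1,2): b_i ≤ i ∀i, a PF.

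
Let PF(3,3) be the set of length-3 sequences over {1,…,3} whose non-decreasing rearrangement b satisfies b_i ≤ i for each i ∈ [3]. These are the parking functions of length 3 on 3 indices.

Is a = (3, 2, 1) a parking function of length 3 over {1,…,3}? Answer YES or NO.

Rearranged: b = (1, 2, 3).
  b_1=1 ≤ 1
  b_2=2 ≤ 2
  b_3=3 ≤ 3
All bounds hold ⇒ YES

YES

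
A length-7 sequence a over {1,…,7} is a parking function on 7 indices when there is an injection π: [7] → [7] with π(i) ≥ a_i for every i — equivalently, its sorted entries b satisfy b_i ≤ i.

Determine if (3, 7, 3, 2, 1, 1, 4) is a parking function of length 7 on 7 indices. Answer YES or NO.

Rearranged: b = (1, 1, 2, 3, 3, 4, 7).
  b_1=1 ≤ 1
  b_2=1 ≤ 2
  b_3=2 ≤ 3
  b_4=3 ≤ 4
  b_5=3 ≤ 5
  b_6=4 ≤ 6
  b_7=7 ≤ 7
All bounds hold ⇒ YES

YES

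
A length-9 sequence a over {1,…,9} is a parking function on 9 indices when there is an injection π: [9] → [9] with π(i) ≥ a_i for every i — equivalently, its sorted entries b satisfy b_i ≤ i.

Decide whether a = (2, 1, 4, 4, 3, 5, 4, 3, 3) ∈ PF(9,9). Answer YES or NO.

YES

Rearranged: b = (1, 2, 3, 3, 3, 4, 4, 4, 5).
  b_1=1 ≤ 1
  b_2=2 ≤ 2
  b_3=3 ≤ 3
  b_4=3 ≤ 4
  b_5=3 ≤ 5
  b_6=4 ≤ 6
  b_7=4 ≤ 7
  b_8=4 ≤ 8
  b_9=5 ≤ 9
All bounds hold ⇒ YES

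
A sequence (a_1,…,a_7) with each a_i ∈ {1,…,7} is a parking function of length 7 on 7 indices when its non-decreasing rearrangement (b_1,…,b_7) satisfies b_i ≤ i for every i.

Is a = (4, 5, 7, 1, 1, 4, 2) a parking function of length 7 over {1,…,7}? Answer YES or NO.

YES

Sorted: b = (1, 1, 2, 4, 4, 5, 7).
  b_1=1 ≤ 1
  b_2=1 ≤ 2
  b_3=2 ≤ 3
  b_4=4 ≤ 4
  b_5=4 ≤ 5
  b_6=5 ≤ 6
  b_7=7 ≤ 7
All bounds hold ⇒ YES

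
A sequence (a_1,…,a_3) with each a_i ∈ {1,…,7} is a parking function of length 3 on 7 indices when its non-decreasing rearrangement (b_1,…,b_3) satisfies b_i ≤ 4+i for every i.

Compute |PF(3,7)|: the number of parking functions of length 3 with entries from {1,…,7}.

|PF| = (7+1−3)·(7+1)^{3−1} = 5×64 = 320 [KW]
Check (5,1,7) → sorted (1,5,7): b_i ≤ 4+i ∀i, a PF.

320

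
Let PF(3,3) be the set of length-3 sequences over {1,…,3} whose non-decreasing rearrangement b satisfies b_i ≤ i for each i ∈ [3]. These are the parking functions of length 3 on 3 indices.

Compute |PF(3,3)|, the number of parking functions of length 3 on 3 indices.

16

|PF| = (3−3+1)·(3+1)^(3−1) = 1×16 = 16
E.g. (2,1,3) → sorted (1,2,3): b_i ≤ i ∀i, a PF.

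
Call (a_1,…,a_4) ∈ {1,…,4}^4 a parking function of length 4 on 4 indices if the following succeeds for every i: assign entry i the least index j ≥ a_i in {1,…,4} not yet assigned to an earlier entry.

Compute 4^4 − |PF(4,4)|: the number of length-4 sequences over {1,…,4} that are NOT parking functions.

131

#PF = (5−4)·5^(4−1) = 1·125 = 125 (Pollak)
One tuple (4,4,4,1) → sorted (1,4,4,4): b_2=4>2, not a PF.
Total 256; non-PF = 256−125 = 131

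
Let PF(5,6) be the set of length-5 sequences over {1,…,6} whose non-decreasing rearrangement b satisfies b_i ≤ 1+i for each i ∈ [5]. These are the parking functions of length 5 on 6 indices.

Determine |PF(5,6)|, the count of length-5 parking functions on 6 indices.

4802

#PF = 2·7^4 = 2 · 2401 = 4802 (Pollak)
Check (1,3,5,6,2) → sorted (1,2,3,5,6): b_i ≤ 1+i ∀i, a PF.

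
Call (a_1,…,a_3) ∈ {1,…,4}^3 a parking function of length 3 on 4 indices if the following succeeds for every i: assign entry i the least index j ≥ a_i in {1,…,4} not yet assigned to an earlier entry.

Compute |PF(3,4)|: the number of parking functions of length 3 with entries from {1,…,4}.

50

|PF| = 2·5^2 = 2·25 = 50 (Konheim–Weiss)
Example (1,2,3) → sorted (1,2,3): b_i ≤ 1+i ∀i, a PF.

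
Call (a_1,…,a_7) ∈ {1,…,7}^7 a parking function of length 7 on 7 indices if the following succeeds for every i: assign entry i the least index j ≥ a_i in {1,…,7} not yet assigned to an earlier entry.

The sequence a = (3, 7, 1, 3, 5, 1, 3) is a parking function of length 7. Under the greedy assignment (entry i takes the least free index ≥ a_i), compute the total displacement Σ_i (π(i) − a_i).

5

Σπ = 28 ({1..7} each once); Σa = 3+7+1+3+5+1+3 = 23; disp = 28−23 = 5.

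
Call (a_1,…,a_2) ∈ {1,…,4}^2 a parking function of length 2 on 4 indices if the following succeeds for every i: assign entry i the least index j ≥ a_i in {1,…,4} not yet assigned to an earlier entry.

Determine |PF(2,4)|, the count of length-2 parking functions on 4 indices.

15

|PF(2,4)| = (5−2)·5^(2−1) = 3 · 5 = 15 (Pollak)
Check (2,4) → sorted (2,4): b_i ≤ 2+i ∀i, a PF.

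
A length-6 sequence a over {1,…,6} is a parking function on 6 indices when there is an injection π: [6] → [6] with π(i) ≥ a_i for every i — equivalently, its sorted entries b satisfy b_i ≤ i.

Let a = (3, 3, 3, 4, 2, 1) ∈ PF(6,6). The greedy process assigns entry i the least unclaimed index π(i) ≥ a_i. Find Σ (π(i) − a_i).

Σπ = 6·7/2 = 21 (π permutes [6]); Σa = 3+3+3+4+2+1 = 16; disp = 21−16 = 5.

5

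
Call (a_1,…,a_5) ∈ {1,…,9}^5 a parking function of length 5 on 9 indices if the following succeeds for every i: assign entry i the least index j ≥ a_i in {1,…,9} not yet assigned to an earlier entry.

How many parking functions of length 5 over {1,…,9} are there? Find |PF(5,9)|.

50000

Count = 5·10^4 = 5·10000 = 50000 [KW]
One tuple (7,9,5,2,4) → sorted (2,4,5,7,9): b_i ≤ 4+i ∀i, a PF.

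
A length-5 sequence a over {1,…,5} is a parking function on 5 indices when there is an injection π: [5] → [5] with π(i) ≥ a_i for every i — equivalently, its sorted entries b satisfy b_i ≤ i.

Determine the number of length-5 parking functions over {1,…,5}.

|PF| = (5−5+1)·(5+1)^(5−1) = 1 · 1296 = 1296 [KW]
One tuple (1,4,2,1,5) → sorted (1,1,2,4,5): b_i ≤ i ∀i, a PF.

1296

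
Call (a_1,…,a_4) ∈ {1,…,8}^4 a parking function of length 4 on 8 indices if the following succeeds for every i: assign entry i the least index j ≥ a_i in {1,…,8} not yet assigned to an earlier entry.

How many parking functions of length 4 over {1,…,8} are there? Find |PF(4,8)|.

3645

|PF(4,8)| = (8−4+1)·(8+1)^(4−1) = 5·729 = 3645 (Pollak)
Check (5,2,1,8) → sorted (1,2,5,8): b_i ≤ 4+i ∀i, a PF.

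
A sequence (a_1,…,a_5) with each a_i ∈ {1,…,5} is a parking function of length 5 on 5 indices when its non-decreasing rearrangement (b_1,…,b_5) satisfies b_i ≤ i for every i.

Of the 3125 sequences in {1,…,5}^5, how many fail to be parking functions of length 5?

|PF(5,5)| = 1·6^4 = 1×1296 = 1296
Example (3,5,3,4,5) → sorted (3,3,4,5,5): b_1=3>1, not a PF.
So 3125 − 1296 = 1829 fail.

1829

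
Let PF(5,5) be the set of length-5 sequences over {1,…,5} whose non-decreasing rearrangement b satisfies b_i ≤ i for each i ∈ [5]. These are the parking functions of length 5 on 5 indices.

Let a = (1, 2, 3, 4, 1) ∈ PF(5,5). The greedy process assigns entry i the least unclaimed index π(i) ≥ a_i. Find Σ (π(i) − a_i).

Σπ = 15 ({1..5} each once); Σa = 1+2+3+4+1 = 11; disp = 15−11 = 4.

4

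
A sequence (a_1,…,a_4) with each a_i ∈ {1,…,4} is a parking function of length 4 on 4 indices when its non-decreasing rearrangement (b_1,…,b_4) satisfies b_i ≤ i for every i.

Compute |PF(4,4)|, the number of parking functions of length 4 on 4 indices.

Count = (4+1−4)·(4+1)^{4−1} = 1·125 = 125
E.g. (1,2,2,2) → sorted (1,2,2,2): b_i ≤ i ∀i, a PF.

125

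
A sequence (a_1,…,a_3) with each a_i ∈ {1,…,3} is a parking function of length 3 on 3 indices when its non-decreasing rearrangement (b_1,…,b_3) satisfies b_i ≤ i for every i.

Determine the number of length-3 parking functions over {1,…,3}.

16

#PF = (3+1−3)·(3+1)^{3−1} = 1·16 = 16 (Konheim–Weiss)
Check (3,1,1) → sorted (1,1,3): b_i ≤ i ∀i, a PF.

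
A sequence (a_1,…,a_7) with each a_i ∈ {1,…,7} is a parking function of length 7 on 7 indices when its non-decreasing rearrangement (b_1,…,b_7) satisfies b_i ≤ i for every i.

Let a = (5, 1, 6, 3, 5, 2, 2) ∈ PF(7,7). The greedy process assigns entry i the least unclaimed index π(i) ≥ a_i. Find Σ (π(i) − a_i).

Σπ = 7·8/2 = 28 (π permutes [7]); Σa = 5+1+6+3+5+2+2 = 24; disp = 28−24 = 4.

4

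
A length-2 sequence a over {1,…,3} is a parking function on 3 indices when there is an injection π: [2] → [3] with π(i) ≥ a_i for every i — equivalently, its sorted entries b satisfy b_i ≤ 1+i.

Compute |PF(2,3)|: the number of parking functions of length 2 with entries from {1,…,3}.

Count = (3−2+1)·(3+1)^(2−1) = 2×4 = 8 (Konheim–Weiss)
Example (3,2) → sorted (2,3): b_i ≤ 1+i ∀i, a PF.

8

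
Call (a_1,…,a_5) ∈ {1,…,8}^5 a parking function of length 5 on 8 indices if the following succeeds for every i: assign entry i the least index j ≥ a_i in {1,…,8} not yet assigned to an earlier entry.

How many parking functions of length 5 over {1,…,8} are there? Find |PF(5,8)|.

|PF(5,8)| = (9−5)·9^(5−1) = 4 · 6561 = 26244 [KW]
Check (5,6,5,8,1) → sorted (1,5,5,6,8): b_i ≤ 3+i ∀i, a PF.

26244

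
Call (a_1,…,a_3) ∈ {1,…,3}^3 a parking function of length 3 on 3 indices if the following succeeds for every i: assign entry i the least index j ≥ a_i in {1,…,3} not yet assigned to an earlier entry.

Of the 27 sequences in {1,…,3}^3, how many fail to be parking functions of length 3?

#PF = (4−3)·4^(3−1) = 1·16 = 16 [KW]
Check (2,2,2) → sorted (2,2,2): b_1=2>1, not a PF.
So 27 − 16 = 11 fail.

11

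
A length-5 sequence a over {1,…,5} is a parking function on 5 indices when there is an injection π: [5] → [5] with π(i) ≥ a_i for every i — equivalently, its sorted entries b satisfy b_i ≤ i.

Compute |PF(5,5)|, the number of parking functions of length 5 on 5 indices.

1296

|PF(5,5)| = 1·6^4 = 1×1296 = 1296 (Konheim–Weiss)
Example (5,4,2,3,1) → sorted (1,2,3,4,5): b_i ≤ i ∀i, a PF.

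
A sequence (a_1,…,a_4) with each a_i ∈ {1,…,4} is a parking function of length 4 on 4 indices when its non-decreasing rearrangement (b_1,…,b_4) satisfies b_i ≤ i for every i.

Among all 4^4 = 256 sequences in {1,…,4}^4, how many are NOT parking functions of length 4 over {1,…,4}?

131

Count = (4+1−4)·(4+1)^{4−1} = 1·125 = 125 (Pollak)
Example (4,3,4,2) → sorted (2,3,4,4): b_1=2>1, not a PF.
4^4 − 125 = 256 − 125 = 131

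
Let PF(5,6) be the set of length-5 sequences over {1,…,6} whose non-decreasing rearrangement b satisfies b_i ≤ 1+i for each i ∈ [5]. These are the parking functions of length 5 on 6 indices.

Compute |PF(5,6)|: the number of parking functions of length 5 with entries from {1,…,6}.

|PF| = 2·7^4 = 2 · 2401 = 4802 (Pollak)
Example (2,2,4,1,6) → sorted (1,2,2,4,6): b_i ≤ 1+i ∀i, a PF.

4802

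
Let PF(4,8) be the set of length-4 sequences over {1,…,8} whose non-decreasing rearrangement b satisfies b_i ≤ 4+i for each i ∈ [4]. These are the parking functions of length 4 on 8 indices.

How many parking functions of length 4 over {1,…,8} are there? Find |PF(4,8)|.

3645

|PF(4,8)| = (8−4+1)·(8+1)^(4−1) = 5·729 = 3645 (Pollak)
E.g. (7,5,5,1) → sorted (1,5,5,7): b_i ≤ 4+i ∀i, a PF.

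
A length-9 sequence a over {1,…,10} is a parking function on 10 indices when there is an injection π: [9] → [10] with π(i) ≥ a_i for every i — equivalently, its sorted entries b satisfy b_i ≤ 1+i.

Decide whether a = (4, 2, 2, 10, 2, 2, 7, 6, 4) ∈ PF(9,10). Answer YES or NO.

YES

Order a: b = (2, 2, 2, 2, 4, 4, 6, 7, 10).
  b_1=2 ≤ 2
  b_2=2 ≤ 3
  b_3=2 ≤ 4
  b_4=2 ≤ 5
  b_5=4 ≤ 6
  b_6=4 ≤ 7
  b_7=6 ≤ 8
  b_8=7 ≤ 9
  b_9=10 ≤ 10
All bounds hold ⇒ YES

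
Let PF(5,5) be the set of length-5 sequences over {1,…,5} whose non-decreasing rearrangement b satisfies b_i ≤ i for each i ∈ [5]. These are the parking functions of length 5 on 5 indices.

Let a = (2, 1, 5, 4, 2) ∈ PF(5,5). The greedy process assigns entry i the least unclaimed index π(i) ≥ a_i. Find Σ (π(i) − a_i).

Σπ(i) = 1+…+5 = 15; Σa = 2+1+5+4+2 = 14; disp = 15−14 = 1.

1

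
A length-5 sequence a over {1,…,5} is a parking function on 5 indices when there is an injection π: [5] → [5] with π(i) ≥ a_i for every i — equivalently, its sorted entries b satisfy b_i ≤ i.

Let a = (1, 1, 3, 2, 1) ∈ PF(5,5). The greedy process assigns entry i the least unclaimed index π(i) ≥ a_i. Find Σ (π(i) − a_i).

7

Σπ = 5·6/2 = 15 (π permutes [5]); Σa = 1+1+3+2+1 = 8; disp = 15−8 = 7.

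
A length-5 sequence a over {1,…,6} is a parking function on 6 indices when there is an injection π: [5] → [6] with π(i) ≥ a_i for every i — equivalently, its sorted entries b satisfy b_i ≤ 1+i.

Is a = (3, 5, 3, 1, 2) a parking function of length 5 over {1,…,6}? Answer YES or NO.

Sorted: b = (1, 2, 3, 3, 5).
  b_1=1 ≤ 2
  b_2=2 ≤ 3
  b_3=3 ≤ 4
  b_4=3 ≤ 5
  b_5=5 ≤ 6
All bounds hold ⇒ YES

YES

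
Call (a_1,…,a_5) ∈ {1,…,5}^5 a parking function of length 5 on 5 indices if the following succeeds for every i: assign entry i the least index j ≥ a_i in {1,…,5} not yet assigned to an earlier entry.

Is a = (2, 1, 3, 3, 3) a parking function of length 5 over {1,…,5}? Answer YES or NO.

Rearranged: b = (1, 2, 3, 3, 3).
  b_1=1 ≤ 1
  b_2=2 ≤ 2
  b_3=3 ≤ 3
  b_4=3 ≤ 4
  b_5=3 ≤ 5
All bounds hold ⇒ YES

YES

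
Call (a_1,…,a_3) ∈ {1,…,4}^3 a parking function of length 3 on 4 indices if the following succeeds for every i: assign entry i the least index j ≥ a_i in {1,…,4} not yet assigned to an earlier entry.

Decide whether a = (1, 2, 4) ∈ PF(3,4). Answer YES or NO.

Sorted: b = (1, 2, 4).
  b_1=1 ≤ 2
  b_2=2 ≤ 3
  b_3=4 ≤ 4
All bounds hold ⇒ YES

YES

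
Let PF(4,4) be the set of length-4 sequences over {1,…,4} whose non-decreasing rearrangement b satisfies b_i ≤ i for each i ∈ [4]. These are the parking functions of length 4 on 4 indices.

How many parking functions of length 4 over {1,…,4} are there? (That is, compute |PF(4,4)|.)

|PF| = (4−4+1)·(4+1)^(4−1) = 1×125 = 125 [KW]
E.g. (3,1,4,1) → sorted (1,1,3,4): b_i ≤ i ∀i, a PF.

125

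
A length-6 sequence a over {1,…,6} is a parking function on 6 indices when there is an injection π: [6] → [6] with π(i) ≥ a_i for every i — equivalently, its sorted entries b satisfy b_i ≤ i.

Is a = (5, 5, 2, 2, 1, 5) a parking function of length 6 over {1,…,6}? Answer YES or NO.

Order a: b = (1, 2, 2, 5, 5, 5).
  b_1=1 ≤ 1
  b_2=2 ≤ 2
  b_3=2 ≤ 3
  b_4=5 > 4
  fails at i=4 ⇒ NO

NO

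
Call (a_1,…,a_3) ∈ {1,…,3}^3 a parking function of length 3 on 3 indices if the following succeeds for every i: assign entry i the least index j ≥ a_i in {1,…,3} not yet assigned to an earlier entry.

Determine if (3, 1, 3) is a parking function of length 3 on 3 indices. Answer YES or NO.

NO

Rearranged: b = (1, 3, 3).
  b_1=1 ≤ 1
  b_2=3 > 2
  fails at i=2 ⇒ NO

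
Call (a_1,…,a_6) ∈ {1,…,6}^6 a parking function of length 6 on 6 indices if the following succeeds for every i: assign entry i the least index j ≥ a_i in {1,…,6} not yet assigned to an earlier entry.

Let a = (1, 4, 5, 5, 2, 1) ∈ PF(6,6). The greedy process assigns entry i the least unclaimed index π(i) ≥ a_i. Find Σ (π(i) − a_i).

3

Σπ = 21 ({1..6} each once); Σa = 1+4+5+5+2+1 = 18; disp = 21−18 = 3.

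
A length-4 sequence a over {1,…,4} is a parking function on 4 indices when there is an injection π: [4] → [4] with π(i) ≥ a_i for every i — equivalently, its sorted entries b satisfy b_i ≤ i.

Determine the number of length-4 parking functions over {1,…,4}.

|PF| = (4+1−4)·(4+1)^{4−1} = 1×125 = 125 [KW]
Check (2,2,1,2) → sorted (1,2,2,2): b_i ≤ i ∀i, a PF.

125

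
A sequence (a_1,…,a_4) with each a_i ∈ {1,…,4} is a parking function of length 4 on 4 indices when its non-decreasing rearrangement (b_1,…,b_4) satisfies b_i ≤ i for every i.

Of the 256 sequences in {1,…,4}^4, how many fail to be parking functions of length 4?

131

|PF(4,4)| = (4−4+1)·(4+1)^(4−1) = 1×125 = 125 [KW]
E.g. (4,2,4,1) → sorted (1,2,4,4): b_3=4>3, not a PF.
Total 256; non-PF = 256−125 = 131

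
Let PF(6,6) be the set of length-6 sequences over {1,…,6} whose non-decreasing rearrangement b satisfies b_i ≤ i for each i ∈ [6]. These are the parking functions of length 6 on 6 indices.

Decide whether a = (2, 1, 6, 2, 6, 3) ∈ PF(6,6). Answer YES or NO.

NO

Rearranged: b = (1, 2, 2, 3, 6, 6).
  b_1=1 ≤ 1
  b_2=2 ≤ 2
  b_3=2 ≤ 3
  b_4=3 ≤ 4
  b_5=6 > 5
  fails at i=5 ⇒ NO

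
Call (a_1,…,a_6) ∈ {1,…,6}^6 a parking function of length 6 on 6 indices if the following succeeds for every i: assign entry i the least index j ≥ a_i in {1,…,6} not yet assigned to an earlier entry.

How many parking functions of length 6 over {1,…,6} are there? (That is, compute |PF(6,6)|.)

Count = (7−6)·7^(6−1) = 1×16807 = 16807 [KW]
Check (6,1,5,1,3,2) → sorted (1,1,2,3,5,6): b_i ≤ i ∀i, a PF.

16807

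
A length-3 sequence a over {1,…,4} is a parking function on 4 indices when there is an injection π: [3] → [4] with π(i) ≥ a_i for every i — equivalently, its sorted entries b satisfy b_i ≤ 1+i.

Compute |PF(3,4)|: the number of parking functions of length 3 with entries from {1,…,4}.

50

#PF = (4−3+1)·(4+1)^(3−1) = 2·25 = 50
One tuple (3,2,2) → sorted (2,2,3): b_i ≤ 1+i ∀i, a PF.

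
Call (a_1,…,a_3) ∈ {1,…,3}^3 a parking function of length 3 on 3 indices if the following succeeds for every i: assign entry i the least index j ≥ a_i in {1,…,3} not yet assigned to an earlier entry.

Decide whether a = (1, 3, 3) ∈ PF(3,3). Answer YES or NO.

NO

Sorted: b = (1, 3, 3).
  b_1=1 ≤ 1
  b_2=3 > 2
  fails at i=2 ⇒ NO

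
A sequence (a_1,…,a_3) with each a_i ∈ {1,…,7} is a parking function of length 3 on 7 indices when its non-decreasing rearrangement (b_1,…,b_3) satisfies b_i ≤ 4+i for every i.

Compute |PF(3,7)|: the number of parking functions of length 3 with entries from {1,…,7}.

320

|PF(3,7)| = (7−3+1)·(7+1)^(3−1) = 5×64 = 320 [KW]
E.g. (5,2,2) → sorted (2,2,5): b_i ≤ 4+i ∀i, a PF.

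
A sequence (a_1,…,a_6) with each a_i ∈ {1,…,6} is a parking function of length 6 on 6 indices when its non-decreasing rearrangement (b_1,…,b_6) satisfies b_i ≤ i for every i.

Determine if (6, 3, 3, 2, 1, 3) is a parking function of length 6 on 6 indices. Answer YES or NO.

YES

Order a: b = (1, 2, 3, 3, 3, 6).
  b_1=1 ≤ 1
  b_2=2 ≤ 2
  b_3=3 ≤ 3
  b_4=3 ≤ 4
  b_5=3 ≤ 5
  b_6=6 ≤ 6
All bounds hold ⇒ YES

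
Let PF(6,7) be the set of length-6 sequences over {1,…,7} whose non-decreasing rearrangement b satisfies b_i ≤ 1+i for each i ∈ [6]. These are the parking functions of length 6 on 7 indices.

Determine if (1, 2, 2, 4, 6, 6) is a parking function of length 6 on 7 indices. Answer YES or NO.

Order a: b = (1, 2, 2, 4, 6, 6).
  b_1=1 ≤ 2
  b_2=2 ≤ 3
  b_3=2 ≤ 4
  b_4=4 ≤ 5
  b_5=6 ≤ 6
  b_6=6 ≤ 7
All bounds hold ⇒ YES

YES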